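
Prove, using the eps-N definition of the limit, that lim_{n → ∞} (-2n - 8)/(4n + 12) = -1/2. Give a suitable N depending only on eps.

Fix eps > 0. For n ≥ 1, |(-2n - 8)/(4n + 12) + 1/2| = |-8|/(4(4n + 12)) = 8/(4(4n + 12)).
Since 4n + 12 ≥ 4n for n ≥ 1, this is ≤ 8/(4·4n) = (1/2)/n.
So |(-2n - 8)/(4n + 12) + 1/2| < eps whenever n > (1/2)/eps.
Take N = (1/2)/eps. If n > N then |(-2n - 8)/(4n + 12) + 1/2| ≤ (1/2)/n < eps.

N = (1/2)/eps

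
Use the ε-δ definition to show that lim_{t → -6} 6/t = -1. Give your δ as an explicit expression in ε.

Let ε > 0. We seek δ > 0 such that 0 < |t + 6| < δ implies |6/t + 1| < ε.
|6/t + 1| = 6·|-6 − t|/(6·|t|) = 6|t + 6|/(6|t|).
Require δ ≤ 3 so that |t| > 6 − 3 = 3, hence 6|t| > 18.
Then |6/t + 1| < 6|t + 6|/18, which is < ε when |t + 6| < 3ε.
Take δ = min(3, 3ε). Then 0 < |t + 6| < δ gives both |t + 6| < 3 and |t + 6| < 3ε, so |6/t + 1| < ε.

δ = min(3, 3ε)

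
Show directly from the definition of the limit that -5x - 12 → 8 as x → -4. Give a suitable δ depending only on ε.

Suppose ε > 0. We need δ > 0 so that 0 < |x + 4| < δ implies |(-5x - 12) − 8| < ε.
Since (-5x - 12) − 8 = -5(x + 4), we have |(-5x - 12) − 8| = 5|x + 4|.
So 5|x + 4| < ε exactly when |x + 4| < ε/5.
Choosing δ = ε/5 gives |(-5x - 12) − 8| = 5|x + 4| < ε whenever |x + 4| < δ.

δ = ε/5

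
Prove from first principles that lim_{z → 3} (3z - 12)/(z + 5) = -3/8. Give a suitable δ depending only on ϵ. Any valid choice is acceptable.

δ = min(4, (32/27)ϵ)

Fix ϵ > 0. We want δ > 0 with 0 < |z − 3| < δ ⇒ |(3z - 12)/(z + 5) + 3/8| < ϵ.
Combining over a common denominator, (3z - 12)/(z + 5) + 3/8 = [(3z - 12)·8 − (-3)·(z + 5)] / [8·(z + 5)] = 27(z − 3) / (8(z + 5)).
So |(3z - 12)/(z + 5) + 3/8| = 27|z − 3| / (8·|z + 5|).
Restrict δ ≤ 4. Then |z − 3| < 4 gives |z + 5| = |(z − 3) + 8| ≥ 8 − 4 = 4.
Hence |(3z - 12)/(z + 5) + 3/8| < 27|z − 3|/(8·4) = (27/32)|z − 3|, which is < ϵ once |z − 3| < (32/27)ϵ.
Take δ = min(4, (32/27)ϵ). Then 0 < |z − 3| < δ forces both bounds, so |(3z - 12)/(z + 5) + 3/8| < ϵ.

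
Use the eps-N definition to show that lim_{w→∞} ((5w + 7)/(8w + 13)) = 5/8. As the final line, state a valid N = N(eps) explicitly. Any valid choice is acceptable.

Fix eps > 0. We seek N > 0 such that w > N implies |(5w + 7)/(8w + 13) − (5/8)| < eps.
(5w + 7)/(8w + 13) − (5/8) = (8(5w + 7) − 5(8w + 13)) / (8(8w + 13)) = -9/(8(8w + 13)).
For w > 0 we have 8w + 13 > 8w, so |(5w + 7)/(8w + 13) − (5/8)| = 9/(8(8w + 13)) < 9/(8·8w) = (9/64)/w.
Thus |(5w + 7)/(8w + 13) − (5/8)| < eps whenever w > (9/64)/eps.
Take N = (9/64)/eps. If w > N then |(5w + 7)/(8w + 13) − (5/8)| < (9/64)/w < eps.

N = (9/64)/eps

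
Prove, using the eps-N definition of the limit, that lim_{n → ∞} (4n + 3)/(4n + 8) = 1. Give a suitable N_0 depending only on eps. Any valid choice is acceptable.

N_0 = (5/4)/eps

Fix eps > 0. For n ≥ 1, |(4n + 3)/(4n + 8) − 1| = |-20|/(4(4n + 8)) = 20/(4(4n + 8)).
Since 4n + 8 ≥ 4n for n ≥ 1, this is ≤ 20/(4·4n) = (5/4)/n.
So |(4n + 3)/(4n + 8) − 1| < eps whenever n > (5/4)/eps.
Take N_0 = (5/4)/eps. If n > N_0 then |(4n + 3)/(4n + 8) − 1| ≤ (5/4)/n < eps.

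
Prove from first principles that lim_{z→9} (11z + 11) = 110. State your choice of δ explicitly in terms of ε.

δ = ε/11

Let ε > 0. We need δ > 0 so that 0 < |z − 9| < δ implies |(11z + 11) − 110| < ε.
|(11z + 11) − 110| = |11z - 99| = 11|z − 9|.
So 11|z − 9| < ε exactly when |z − 9| < ε/11.
Take δ = ε/11. If 0 < |z − 9| < δ then |(11z + 11) − 110| = 11|z − 9| < 11·(ε/11) = ε.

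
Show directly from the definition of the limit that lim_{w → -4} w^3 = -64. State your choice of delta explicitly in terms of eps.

Let eps > 0. We seek delta > 0 with 0 < |w + 4| < delta ⇒ |w^3 + 64| < eps.
Factor: w^3 + 64 = (w + 4)(w^2 - 4w + 16), so |w^3 + 64| = |w + 4|·|w^2 - 4w + 16|.
Impose delta ≤ 1 so that |w| < 5; then |w^2 - 4w + 16| ≤ 61.
Hence |w^3 + 64| ≤ 61|w + 4|, which is < eps once |w + 4| < eps/61.
Take delta = min(1, eps/61). If 0 < |w + 4| < delta then both bounds hold and |w^3 + 64| ≤ 61|w + 4| < 61·(eps/61) = eps.

delta = min(1, eps/61)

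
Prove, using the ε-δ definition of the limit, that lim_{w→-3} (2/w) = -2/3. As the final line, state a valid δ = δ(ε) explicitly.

δ = min(3/2, (9/4)ε)

Let ε > 0. We seek δ > 0 such that 0 < |w + 3| < δ implies |2/w + 2/3| < ε.
|2/w + 2/3| = 2·|-3 − w|/(3·|w|) = 2|w + 3|/(3|w|).
Require δ ≤ 3/2 so that |w| > 3 − 3/2 = 3/2, hence 3|w| > 9/2.
Then |2/w + 2/3| < 2|w + 3|/(9/2), which is < ε when |w + 3| < (9/4)ε.
Take δ = min(3/2, (9/4)ε). Then 0 < |w + 3| < δ gives both |w + 3| < 3/2 and |w + 3| < (9/4)ε, so |2/w + 2/3| < ε.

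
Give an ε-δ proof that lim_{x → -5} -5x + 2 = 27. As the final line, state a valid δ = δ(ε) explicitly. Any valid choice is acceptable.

δ = ε/5

Let ε > 0. We need δ > 0 so that 0 < |x + 5| < δ implies |(-5x + 2) − 27| < ε.
Since (-5x + 2) − 27 = -5(x + 5), we have |(-5x + 2) − 27| = 5|x + 5|.
So 5|x + 5| < ε exactly when |x + 5| < ε/5.
Take δ = ε/5. If 0 < |x + 5| < δ then |(-5x + 2) − 27| = 5|x + 5| < 5·(ε/5) = ε.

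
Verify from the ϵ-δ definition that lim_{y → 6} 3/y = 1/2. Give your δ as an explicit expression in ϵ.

δ = min(3, 6ϵ)

Fix ϵ > 0. We seek δ > 0 such that 0 < |y − 6| < δ implies |3/y − (1/2)| < ϵ.
|3/y − (1/2)| = 3·|6 − y|/(6·|y|) = 3|y − 6|/(6|y|).
Require δ ≤ 3 so that |y| > 6 − 3 = 3, hence 6|y| > 18.
Then |3/y − (1/2)| < 3|y − 6|/18, which is < ϵ when |y − 6| < 6ϵ.
Take δ = min(3, 6ϵ). Then 0 < |y − 6| < δ gives both |y − 6| < 3 and |y − 6| < 6ϵ, so |3/y − (1/2)| < ϵ.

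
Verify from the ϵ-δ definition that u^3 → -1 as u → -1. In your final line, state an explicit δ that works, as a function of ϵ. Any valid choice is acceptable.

δ = min(1, ϵ/7)

Let ϵ > 0. We seek δ > 0 with 0 < |u + 1| < δ ⇒ |u^3 + 1| < ϵ.
Factor: u^3 + 1 = (u + 1)(u^2 - u + 1), so |u^3 + 1| = |u + 1|·|u^2 - u + 1|.
Restrict δ ≤ 1. Then |u + 1| < 1 gives |u| < 2, so by the triangle inequality |u^2 - u + 1| ≤ 2^2 + 2 + 1 = 7.
Hence |u^3 + 1| ≤ 7|u + 1|, which is < ϵ once |u + 1| < ϵ/7.
Take δ = min(1, ϵ/7). If 0 < |u + 1| < δ then both bounds hold and |u^3 + 1| ≤ 7|u + 1| < 7·(ϵ/7) = ϵ.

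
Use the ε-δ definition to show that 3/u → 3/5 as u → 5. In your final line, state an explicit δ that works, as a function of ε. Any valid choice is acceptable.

Suppose ε > 0. We seek δ > 0 such that 0 < |u − 5| < δ implies |3/u − (3/5)| < ε.
|3/u − (3/5)| = 3·|5 − u|/(5·|u|) = 3|u − 5|/(5|u|).
Require δ ≤ 5/2 so that |u| > 5 − 5/2 = 5/2, hence 5|u| > 25/2.
Then |3/u − (3/5)| < 3|u − 5|/(25/2), which is < ε when |u − 5| < (25/6)ε.
Take δ = min(5/2, (25/6)ε). Then 0 < |u − 5| < δ gives both |u − 5| < 5/2 and |u − 5| < (25/6)ε, so |3/u − (3/5)| < ε.

δ = min(5/2, (25/6)ε)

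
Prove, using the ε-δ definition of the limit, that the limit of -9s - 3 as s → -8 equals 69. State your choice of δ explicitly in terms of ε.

Fix ε > 0. We need δ > 0 so that 0 < |s + 8| < δ implies |(-9s - 3) − 69| < ε.
Since (-9s - 3) − 69 = -9(s + 8), we have |(-9s - 3) − 69| = 9|s + 8|.
Thus it suffices that |s + 8| < ε/9.
Take δ = ε/9. If 0 < |s + 8| < δ then |(-9s - 3) − 69| = 9|s + 8| < 9·(ε/9) = ε.

δ = ε/9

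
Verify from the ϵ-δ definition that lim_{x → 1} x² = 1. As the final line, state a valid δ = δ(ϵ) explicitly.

δ = min(2, ϵ/4)

Let ϵ > 0. We seek δ > 0 with 0 < |x − 1| < δ ⇒ |x² − 1| < ϵ.
Factor: x² − 1 = (x − 1)(x + 1), so |x² − 1| = |x − 1|·|x + 1|.
Restrict δ ≤ 2. Then |x − 1| < 2 gives |x| < 3, so by the triangle inequality |x + 1| ≤ 3 + 1 = 4.
Hence |x² − 1| ≤ 4|x − 1|, which is < ϵ once |x − 1| < ϵ/4.
Take δ = min(2, ϵ/4). If 0 < |x − 1| < δ then both bounds hold and |x² − 1| ≤ 4|x − 1| < 4·(ϵ/4) = ϵ.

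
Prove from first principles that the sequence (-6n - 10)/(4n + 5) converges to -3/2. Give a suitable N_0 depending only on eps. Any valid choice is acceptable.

Let eps > 0. For n ≥ 1, |(-6n - 10)/(4n + 5) + 3/2| = |-10|/(4(4n + 5)) = 10/(4(4n + 5)).
Since 4n + 5 ≥ 4n for n ≥ 1, this is ≤ 10/(4·4n) = (5/8)/n.
So |(-6n - 10)/(4n + 5) + 3/2| < eps whenever n > (5/8)/eps.
Take N_0 = (5/8)/eps. If n > N_0 then |(-6n - 10)/(4n + 5) + 3/2| ≤ (5/8)/n < eps.

N_0 = (5/8)/eps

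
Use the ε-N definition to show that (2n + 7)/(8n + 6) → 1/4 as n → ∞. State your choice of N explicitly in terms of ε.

N = (11/16)/ε

Let ε > 0. For n ≥ 1, |(2n + 7)/(8n + 6) − (1/4)| = |44|/(8(8n + 6)) = 44/(8(8n + 6)).
Since 8n + 6 ≥ 8n for n ≥ 1, this is ≤ 44/(8·8n) = (11/16)/n.
So |(2n + 7)/(8n + 6) − (1/4)| < ε whenever n > (11/16)/ε.
Take N = (11/16)/ε. If n > N then |(2n + 7)/(8n + 6) − (1/4)| ≤ (11/16)/n < ε.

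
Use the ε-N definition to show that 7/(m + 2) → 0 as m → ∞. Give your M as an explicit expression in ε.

M = 7/ε

Let ε > 0. For m ≥ 1, |7/(m + 2) − 0| = 7/(m + 2) ≤ 7/m.
We need 7/m < ε, i.e. m > 7/ε.
Take M = 7/ε. If m > M then |7/(m + 2)| ≤ 7/m < ε.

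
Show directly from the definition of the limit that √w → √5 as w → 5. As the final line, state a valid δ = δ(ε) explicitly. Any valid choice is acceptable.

δ = min(5, √5·ε)

Let ε > 0. We want δ > 0 such that 0 < |w − 5| < δ implies |√w − √5| < ε.
Multiplying by the conjugate, |√w − √5| = |w − 5|/(√w + √5).
Restrict δ ≤ 5 so that |w − 5| < 5 forces w > 0, and then √w + √5 > √5.
Hence |√w − √5| < |w − 5|/√5, which is < ε once |w − 5| < √5·ε.
Take δ = min(5, √5·ε). If 0 < |w − 5| < δ then w > 0 and |√w − √5| < |w − 5|/√5 < ε.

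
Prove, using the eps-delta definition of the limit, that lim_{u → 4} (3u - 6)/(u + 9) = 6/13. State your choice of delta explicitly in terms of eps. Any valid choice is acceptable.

Let eps > 0. We want delta > 0 with 0 < |u − 4| < delta ⇒ |(3u - 6)/(u + 9) − (6/13)| < eps.
Combining over a common denominator, (3u - 6)/(u + 9) − (6/13) = [(3u - 6)·13 − 6·(u + 9)] / [13·(u + 9)] = 33(u − 4) / (13(u + 9)).
So |(3u - 6)/(u + 9) − (6/13)| = 33|u − 4| / (13·|u + 9|).
Restrict delta ≤ 13/2. Then |u − 4| < 13/2 gives |u + 9| = |(u − 4) + 13| ≥ 13 − 13/2 = 13/2.
Hence |(3u - 6)/(u + 9) − (6/13)| < 33|u − 4|/(13·(13/2)) = (66/169)|u − 4|, which is < eps once |u − 4| < (169/66)eps.
Take delta = min(13/2, (169/66)eps). Then 0 < |u − 4| < delta forces both bounds, so |(3u - 6)/(u + 9) − (6/13)| < eps.

delta = min(13/2, (169/66)eps)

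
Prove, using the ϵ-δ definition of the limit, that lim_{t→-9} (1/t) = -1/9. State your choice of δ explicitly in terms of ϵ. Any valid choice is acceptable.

Let ϵ > 0. We seek δ > 0 such that 0 < |t + 9| < δ implies |1/t + 1/9| < ϵ.
|1/t + 1/9| = |-9 − t|/(9·|t|) = |t + 9|/(9|t|).
Require δ ≤ 9/2 so that |t| > 9 − 9/2 = 9/2, hence 9|t| > 81/2.
Then |1/t + 1/9| < |t + 9|/(81/2), which is < ϵ when |t + 9| < (81/2)ϵ.
Take δ = min(9/2, (81/2)ϵ). Then 0 < |t + 9| < δ gives both |t + 9| < 9/2 and |t + 9| < (81/2)ϵ, so |1/t + 1/9| < ϵ.

δ = min(9/2, (81/2)ϵ)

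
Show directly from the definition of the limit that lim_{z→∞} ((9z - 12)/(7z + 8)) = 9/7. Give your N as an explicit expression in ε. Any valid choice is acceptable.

N = (156/49)/ε

Fix ε > 0. We seek N > 0 such that z > N implies |(9z - 12)/(7z + 8) − (9/7)| < ε.
(9z - 12)/(7z + 8) − (9/7) = (7(9z - 12) − 9(7z + 8)) / (7(7z + 8)) = -156/(7(7z + 8)).
For z > 0 we have 7z + 8 > 7z, so |(9z - 12)/(7z + 8) − (9/7)| = 156/(7(7z + 8)) < 156/(7·7z) = (156/49)/z.
Thus |(9z - 12)/(7z + 8) − (9/7)| < ε whenever z > (156/49)/ε.
Take N = (156/49)/ε. If z > N then |(9z - 12)/(7z + 8) − (9/7)| < (156/49)/z < ε.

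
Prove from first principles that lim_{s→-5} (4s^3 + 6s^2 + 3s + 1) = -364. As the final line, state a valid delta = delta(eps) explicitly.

Let eps > 0. We want delta > 0 such that 0 < |s + 5| < delta implies |(4s^3 + 6s^2 + 3s + 1) + 364| < eps.
(4s^3 + 6s^2 + 3s + 1) + 364 = 4s^3 + 6s^2 + 3s + 365 = (s + 5)(4s^2 - 14s + 73).
So |(4s^3 + 6s^2 + 3s + 1) + 364| = |s + 5|·|4s^2 - 14s + 73|.
Assume first that |s + 5| < 1, so |s| < 6. Then |4s^2 - 14s + 73| ≤ 4·6^2 + 14·6 + 73 = 301.
Hence |(4s^3 + 6s^2 + 3s + 1) + 364| ≤ 301|s + 5| < eps provided |s + 5| < eps/301.
Take delta = min(1, eps/301). Then 0 < |s + 5| < delta gives both |s + 5| < 1 and |s + 5| < eps/301, so |(4s^3 + 6s^2 + 3s + 1) + 364| < eps.

delta = min(1, eps/301)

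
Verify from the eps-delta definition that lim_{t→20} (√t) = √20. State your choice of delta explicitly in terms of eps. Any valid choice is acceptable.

Suppose eps > 0. We want delta > 0 such that 0 < |t − 20| < delta implies |√t − √20| < eps.
Rationalise: √t − √20 = (t − 20)/(√t + √20), so |√t − √20| = |t − 20|/(√t + √20).
Restrict delta ≤ 20 so that |t − 20| < 20 forces t > 0, and then √t + √20 > √20.
Hence |√t − √20| < |t − 20|/√20, which is < eps once |t − 20| < √20·eps.
Take delta = min(20, √20·eps). If 0 < |t − 20| < delta then t > 0 and |√t − √20| < |t − 20|/√20 < eps.

delta = min(20, √20·eps)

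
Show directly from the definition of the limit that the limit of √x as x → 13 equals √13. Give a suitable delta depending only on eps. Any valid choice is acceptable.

Let eps > 0 be given. We want delta > 0 such that 0 < |x − 13| < delta implies |√x − √13| < eps.
Rationalise: √x − √13 = (x − 13)/(√x + √13), so |√x − √13| = |x − 13|/(√x + √13).
Restrict delta ≤ 13 so that |x − 13| < 13 forces x > 0, and then √x + √13 > √13.
Hence |√x − √13| < |x − 13|/√13, which is < eps once |x − 13| < √13·eps.
Take delta = min(13, √13·eps). If 0 < |x − 13| < delta then x > 0 and |√x − √13| < |x − 13|/√13 < eps.

delta = min(13, √13·eps)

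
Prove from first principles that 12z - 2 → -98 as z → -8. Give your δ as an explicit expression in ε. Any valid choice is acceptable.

Fix ε > 0. We need δ > 0 so that 0 < |z + 8| < δ implies |(12z - 2) + 98| < ε.
|(12z - 2) + 98| = |12z + 96| = 12|z + 8|.
So 12|z + 8| < ε exactly when |z + 8| < ε/12.
Take δ = ε/12. If 0 < |z + 8| < δ then |(12z - 2) + 98| = 12|z + 8| < 12·(ε/12) = ε.

δ = ε/12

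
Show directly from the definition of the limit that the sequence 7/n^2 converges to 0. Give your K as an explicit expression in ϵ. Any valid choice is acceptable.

Fix ϵ > 0. For n ≥ 1, |7/n^2 − 0| = 7/n^2.
7/n^2 < ϵ ⇔ n^2 > 7/ϵ ⇔ n > (7/ϵ)^{1/2}.
Take K = (7/ϵ)^{1/2}. Then n > K implies 7/n^2 < ϵ.

K = (7/ϵ)^{1/2}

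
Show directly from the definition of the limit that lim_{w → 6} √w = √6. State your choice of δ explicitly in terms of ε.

δ = min(6, √6·ε)

Fix ε > 0. We want δ > 0 such that 0 < |w − 6| < δ implies |√w − √6| < ε.
Multiplying by the conjugate, |√w − √6| = |w − 6|/(√w + √6).
Restrict δ ≤ 6 so that |w − 6| < 6 forces w > 0, and then √w + √6 > √6.
Hence |√w − √6| < |w − 6|/√6, which is < ε once |w − 6| < √6·ε.
Take δ = min(6, √6·ε). If 0 < |w − 6| < δ then w > 0 and |√w − √6| < |w − 6|/√6 < ε.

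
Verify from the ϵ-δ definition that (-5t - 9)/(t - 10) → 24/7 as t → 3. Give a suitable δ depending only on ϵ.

δ = min(7/2, (49/118)ϵ)

Suppose ϵ > 0. We want δ > 0 with 0 < |t − 3| < δ ⇒ |(-5t - 9)/(t - 10) − (24/7)| < ϵ.
Combining over a common denominator, (-5t - 9)/(t - 10) − (24/7) = [(-5t - 9)·(-7) − (-24)·(t - 10)] / [(-7)·(t - 10)] = 59(t − 3) / ((-7)(t - 10)).
So |(-5t - 9)/(t - 10) − (24/7)| = 59|t − 3| / (7·|t − 10|).
Restrict δ ≤ 7/2. Then |t − 3| < 7/2 gives |t − 10| = |(t − 3) + (-7)| ≥ 7 − 7/2 = 7/2.
Hence |(-5t - 9)/(t - 10) − (24/7)| < 59|t − 3|/(7·(7/2)) = (118/49)|t − 3|, which is < ϵ once |t − 3| < (49/118)ϵ.
Take δ = min(7/2, (49/118)ϵ). Then 0 < |t − 3| < δ forces both bounds, so |(-5t - 9)/(t - 10) − (24/7)| < ϵ.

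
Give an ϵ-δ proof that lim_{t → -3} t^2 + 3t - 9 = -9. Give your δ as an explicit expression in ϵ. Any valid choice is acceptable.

δ = min(1, ϵ/4)

Fix ϵ > 0. We want δ > 0 such that 0 < |t + 3| < δ implies |(t^2 + 3t - 9) + 9| < ϵ.
(t^2 + 3t - 9) + 9 = t^2 + 3t = (t + 3)(t).
So |(t^2 + 3t - 9) + 9| = |t + 3|·|t|.
Require δ ≤ 1. Then |t + 3| < 1 gives |t| < 4, and by the triangle inequality |t| ≤ 4 = 4.
Hence |(t^2 + 3t - 9) + 9| ≤ 4|t + 3| < ϵ provided |t + 3| < ϵ/4.
Choosing δ = min(1, ϵ/4) ensures both conditions, hence |(t^2 + 3t - 9) + 9| < ϵ.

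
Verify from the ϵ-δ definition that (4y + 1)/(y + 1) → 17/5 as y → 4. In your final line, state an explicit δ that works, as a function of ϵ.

δ = min(5/2, (25/6)ϵ)

Fix ϵ > 0. We want δ > 0 with 0 < |y − 4| < δ ⇒ |(4y + 1)/(y + 1) − (17/5)| < ϵ.
Combining over a common denominator, (4y + 1)/(y + 1) − (17/5) = [(4y + 1)·5 − 17·(y + 1)] / [5·(y + 1)] = 3(y − 4) / (5(y + 1)).
So |(4y + 1)/(y + 1) − (17/5)| = 3|y − 4| / (5·|y + 1|).
Require δ ≤ 5/2, so |y + 1| ≥ |5| − |y − 4| > 5 − 5/2 = 5/2.
Hence |(4y + 1)/(y + 1) − (17/5)| < 3|y − 4|/(5·(5/2)) = (6/25)|y − 4|, which is < ϵ once |y − 4| < (25/6)ϵ.
Take δ = min(5/2, (25/6)ϵ). Then 0 < |y − 4| < δ forces both bounds, so |(4y + 1)/(y + 1) − (17/5)| < ϵ.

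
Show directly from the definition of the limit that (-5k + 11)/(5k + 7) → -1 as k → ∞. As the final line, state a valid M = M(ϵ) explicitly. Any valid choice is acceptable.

M = (18/5)/ϵ

Let ϵ > 0 be given. For k ≥ 1, |(-5k + 11)/(5k + 7) + 1| = |90|/(5(5k + 7)) = 90/(5(5k + 7)).
Since 5k + 7 ≥ 5k for k ≥ 1, this is ≤ 90/(5·5k) = (18/5)/k.
So |(-5k + 11)/(5k + 7) + 1| < ϵ whenever k > (18/5)/ϵ.
Take M = (18/5)/ϵ. If k > M then |(-5k + 11)/(5k + 7) + 1| ≤ (18/5)/k < ϵ.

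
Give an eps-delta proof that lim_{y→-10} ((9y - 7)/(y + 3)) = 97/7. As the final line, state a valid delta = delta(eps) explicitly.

Fix eps > 0. We want delta > 0 with 0 < |y + 10| < delta ⇒ |(9y - 7)/(y + 3) − (97/7)| < eps.
Combining over a common denominator, (9y - 7)/(y + 3) − (97/7) = [(9y - 7)·(-7) − (-97)·(y + 3)] / [(-7)·(y + 3)] = 34(y + 10) / ((-7)(y + 3)).
So |(9y - 7)/(y + 3) − (97/7)| = 34|y + 10| / (7·|y + 3|).
Require delta ≤ 7/2, so |y + 3| ≥ |-7| − |y + 10| > 7 − 7/2 = 7/2.
Hence |(9y - 7)/(y + 3) − (97/7)| < 34|y + 10|/(7·(7/2)) = (68/49)|y + 10|, which is < eps once |y + 10| < (49/68)eps.
Take delta = min(7/2, (49/68)eps). Then 0 < |y + 10| < delta forces both bounds, so |(9y - 7)/(y + 3) − (97/7)| < eps.

delta = min(7/2, (49/68)eps)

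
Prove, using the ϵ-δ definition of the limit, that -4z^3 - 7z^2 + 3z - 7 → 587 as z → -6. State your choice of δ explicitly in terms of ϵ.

Suppose ϵ > 0. We want δ > 0 such that 0 < |z + 6| < δ implies |(-4z^3 - 7z^2 + 3z - 7) − 587| < ϵ.
(-4z^3 - 7z^2 + 3z - 7) − 587 = -4z^3 - 7z^2 + 3z - 594 = (z + 6)(-4z^2 + 17z - 99).
So |(-4z^3 - 7z^2 + 3z - 7) − 587| = |z + 6|·|-4z^2 + 17z - 99|.
Require δ ≤ 2. Then |z + 6| < 2 gives |z| < 8, and by the triangle inequality |-4z^2 + 17z - 99| ≤ 4·8^2 + 17·8 + 99 = 491.
Hence |(-4z^3 - 7z^2 + 3z - 7) − 587| ≤ 491|z + 6| < ϵ provided |z + 6| < ϵ/491.
Take δ = min(2, ϵ/491). Then 0 < |z + 6| < δ gives both |z + 6| < 2 and |z + 6| < ϵ/491, so |(-4z^3 - 7z^2 + 3z - 7) − 587| < ϵ.

δ = min(2, ϵ/491)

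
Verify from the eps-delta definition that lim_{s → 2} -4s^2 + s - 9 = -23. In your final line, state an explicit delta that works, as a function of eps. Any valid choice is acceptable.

delta = min(1, eps/19)

Fix eps > 0. We want delta > 0 such that 0 < |s − 2| < delta implies |(-4s^2 + s - 9) + 23| < eps.
(-4s^2 + s - 9) + 23 = -4s^2 + s + 14 = (s − 2)(-4s - 7).
So |(-4s^2 + s - 9) + 23| = |s − 2|·|-4s - 7|.
Assume first that |s − 2| < 1, so |s| < 3. Then |-4s - 7| ≤ 4·3 + 7 = 19.
Hence |(-4s^2 + s - 9) + 23| ≤ 19|s − 2| < eps provided |s − 2| < eps/19.
Take delta = min(1, eps/19). Then 0 < |s − 2| < delta gives both |s − 2| < 1 and |s − 2| < eps/19, so |(-4s^2 + s - 9) + 23| < eps.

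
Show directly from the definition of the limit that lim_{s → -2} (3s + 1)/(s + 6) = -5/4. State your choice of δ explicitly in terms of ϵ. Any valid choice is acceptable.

δ = min(2, (8/17)ϵ)

Fix ϵ > 0. We want δ > 0 with 0 < |s + 2| < δ ⇒ |(3s + 1)/(s + 6) + 5/4| < ϵ.
Combining over a common denominator, (3s + 1)/(s + 6) + 5/4 = [(3s + 1)·4 − (-5)·(s + 6)] / [4·(s + 6)] = 17(s + 2) / (4(s + 6)).
So |(3s + 1)/(s + 6) + 5/4| = 17|s + 2| / (4·|s + 6|).
Restrict δ ≤ 2. Then |s + 2| < 2 gives |s + 6| = |(s + 2) + 4| ≥ 4 − 2 = 2.
Hence |(3s + 1)/(s + 6) + 5/4| < 17|s + 2|/(4·2) = (17/8)|s + 2|, which is < ϵ once |s + 2| < (8/17)ϵ.
Take δ = min(2, (8/17)ϵ). Then 0 < |s + 2| < δ forces both bounds, so |(3s + 1)/(s + 6) + 5/4| < ϵ.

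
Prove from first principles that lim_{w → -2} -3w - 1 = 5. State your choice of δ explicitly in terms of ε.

Let ε > 0 be given. We need δ > 0 so that 0 < |w + 2| < δ implies |(-3w - 1) − 5| < ε.
|(-3w - 1) − 5| = |-3w - 6| = 3|w + 2|.
So 3|w + 2| < ε exactly when |w + 2| < ε/3.
Take δ = ε/3. If 0 < |w + 2| < δ then |(-3w - 1) − 5| = 3|w + 2| < 3·(ε/3) = ε.

δ = ε/3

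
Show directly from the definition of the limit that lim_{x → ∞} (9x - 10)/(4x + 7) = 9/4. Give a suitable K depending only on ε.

Suppose ε > 0. We seek K > 0 such that x > K implies |(9x - 10)/(4x + 7) − (9/4)| < ε.
(9x - 10)/(4x + 7) − (9/4) = (4(9x - 10) − 9(4x + 7)) / (4(4x + 7)) = -103/(4(4x + 7)).
For x > 0 we have 4x + 7 > 4x, so |(9x - 10)/(4x + 7) − (9/4)| = 103/(4(4x + 7)) < 103/(4·4x) = (103/16)/x.
Thus |(9x - 10)/(4x + 7) − (9/4)| < ε whenever x > (103/16)/ε.
Take K = (103/16)/ε. If x > K then |(9x - 10)/(4x + 7) − (9/4)| < (103/16)/x < ε.

K = (103/16)/ε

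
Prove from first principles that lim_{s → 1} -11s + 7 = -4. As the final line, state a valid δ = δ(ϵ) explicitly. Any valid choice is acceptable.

δ = ϵ/11

Suppose ϵ > 0. We need δ > 0 so that 0 < |s − 1| < δ implies |(-11s + 7) + 4| < ϵ.
Since (-11s + 7) + 4 = -11(s − 1), we have |(-11s + 7) + 4| = 11|s − 1|.
Thus it suffices that |s − 1| < ϵ/11.
Take δ = ϵ/11. If 0 < |s − 1| < δ then |(-11s + 7) + 4| = 11|s − 1| < 11·(ϵ/11) = ϵ.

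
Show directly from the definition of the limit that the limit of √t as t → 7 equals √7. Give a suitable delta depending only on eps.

Let eps > 0. We want delta > 0 such that 0 < |t − 7| < delta implies |√t − √7| < eps.
Multiplying by the conjugate, |√t − √7| = |t − 7|/(√t + √7).
Restrict delta ≤ 7 so that |t − 7| < 7 forces t > 0, and then √t + √7 > √7.
Hence |√t − √7| < |t − 7|/√7, which is < eps once |t − 7| < √7·eps.
Take delta = min(7, √7·eps). If 0 < |t − 7| < delta then t > 0 and |√t − √7| < |t − 7|/√7 < eps.

delta = min(7, √7·eps)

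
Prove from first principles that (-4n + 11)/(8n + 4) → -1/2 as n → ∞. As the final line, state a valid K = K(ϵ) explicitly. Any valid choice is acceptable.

K = (13/8)/ϵ

Let ϵ > 0 be given. For n ≥ 1, |(-4n + 11)/(8n + 4) + 1/2| = |104|/(8(8n + 4)) = 104/(8(8n + 4)).
Since 8n + 4 ≥ 8n for n ≥ 1, this is ≤ 104/(8·8n) = (13/8)/n.
So |(-4n + 11)/(8n + 4) + 1/2| < ϵ whenever n > (13/8)/ϵ.
Take K = (13/8)/ϵ. If n > K then |(-4n + 11)/(8n + 4) + 1/2| ≤ (13/8)/n < ϵ.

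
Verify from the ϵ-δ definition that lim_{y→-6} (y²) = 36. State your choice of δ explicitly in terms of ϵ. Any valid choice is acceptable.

δ = min(1, ϵ/13)

Fix ϵ > 0. We seek δ > 0 with 0 < |y + 6| < δ ⇒ |y² − 36| < ϵ.
Factor: y² − 36 = (y + 6)(y - 6), so |y² − 36| = |y + 6|·|y - 6|.
Impose δ ≤ 1 so that |y| < 7; then |y - 6| ≤ 13.
Hence |y² − 36| ≤ 13|y + 6|, which is < ϵ once |y + 6| < ϵ/13.
Take δ = min(1, ϵ/13). If 0 < |y + 6| < δ then both bounds hold and |y² − 36| ≤ 13|y + 6| < 13·(ϵ/13) = ϵ.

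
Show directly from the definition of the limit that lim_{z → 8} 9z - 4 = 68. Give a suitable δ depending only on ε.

Let ε > 0 be given. We need δ > 0 so that 0 < |z − 8| < δ implies |(9z - 4) − 68| < ε.
Since (9z - 4) − 68 = 9(z − 8), we have |(9z - 4) − 68| = 9|z − 8|.
So 9|z − 8| < ε exactly when |z − 8| < ε/9.
Take δ = ε/9. If 0 < |z − 8| < δ then |(9z - 4) − 68| = 9|z − 8| < 9·(ε/9) = ε.

δ = ε/9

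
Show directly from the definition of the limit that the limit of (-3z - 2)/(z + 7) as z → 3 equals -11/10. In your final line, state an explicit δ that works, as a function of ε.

Let ε > 0. We want δ > 0 with 0 < |z − 3| < δ ⇒ |(-3z - 2)/(z + 7) + 11/10| < ε.
Combining over a common denominator, (-3z - 2)/(z + 7) + 11/10 = [(-3z - 2)·10 − (-11)·(z + 7)] / [10·(z + 7)] = -19(z − 3) / (10(z + 7)).
So |(-3z - 2)/(z + 7) + 11/10| = 19|z − 3| / (10·|z + 7|).
Require δ ≤ 5, so |z + 7| ≥ |10| − |z − 3| > 10 − 5 = 5.
Hence |(-3z - 2)/(z + 7) + 11/10| < 19|z − 3|/(10·5) = (19/50)|z − 3|, which is < ε once |z − 3| < (50/19)ε.
Take δ = min(5, (50/19)ε). Then 0 < |z − 3| < δ forces both bounds, so |(-3z - 2)/(z + 7) + 11/10| < ε.

δ = min(5, (50/19)ε)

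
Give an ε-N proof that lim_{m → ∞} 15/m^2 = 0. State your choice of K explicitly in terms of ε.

K = (15/ε)^{1/2}

Let ε > 0 be given. For m ≥ 1, |15/m^2 − 0| = 15/m^2.
15/m^2 < ε ⇔ m^2 > 15/ε ⇔ m > (15/ε)^{1/2}.
Take K = (15/ε)^{1/2}. Then m > K implies 15/m^2 < ε.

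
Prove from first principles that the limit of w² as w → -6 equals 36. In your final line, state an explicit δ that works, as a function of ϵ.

δ = min(2, ϵ/14)

Fix ϵ > 0. We seek δ > 0 with 0 < |w + 6| < δ ⇒ |w² − 36| < ϵ.
Factor: w² − 36 = (w + 6)(w - 6), so |w² − 36| = |w + 6|·|w - 6|.
Impose δ ≤ 2 so that |w| < 8; then |w - 6| ≤ 14.
Hence |w² − 36| ≤ 14|w + 6|, which is < ϵ once |w + 6| < ϵ/14.
Take δ = min(2, ϵ/14). If 0 < |w + 6| < δ then both bounds hold and |w² − 36| ≤ 14|w + 6| < 14·(ϵ/14) = ϵ.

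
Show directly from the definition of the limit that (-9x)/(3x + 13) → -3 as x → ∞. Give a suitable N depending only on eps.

N = 13/eps

Suppose eps > 0. We seek N > 0 such that x > N implies |(-9x)/(3x + 13) + 3| < eps.
(-9x)/(3x + 13) + 3 = (3(-9x) − (-9)(3x + 13)) / (3(3x + 13)) = 117/(3(3x + 13)).
For x > 0 we have 3x + 13 > 3x, so |(-9x)/(3x + 13) + 3| = 117/(3(3x + 13)) < 117/(3·3x) = 13/x.
Thus |(-9x)/(3x + 13) + 3| < eps whenever x > 13/eps.
Take N = 13/eps. If x > N then |(-9x)/(3x + 13) + 3| < 13/x < eps.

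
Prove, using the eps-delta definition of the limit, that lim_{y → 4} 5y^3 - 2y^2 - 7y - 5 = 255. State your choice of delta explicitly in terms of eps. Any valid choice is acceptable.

Suppose eps > 0. We want delta > 0 such that 0 < |y − 4| < delta implies |(5y^3 - 2y^2 - 7y - 5) − 255| < eps.
(5y^3 - 2y^2 - 7y - 5) − 255 = 5y^3 - 2y^2 - 7y - 260 = (y − 4)(5y^2 + 18y + 65).
So |(5y^3 - 2y^2 - 7y - 5) − 255| = |y − 4|·|5y^2 + 18y + 65|.
Require delta ≤ 1. Then |y − 4| < 1 gives |y| < 5, and by the triangle inequality |5y^2 + 18y + 65| ≤ 5·5^2 + 18·5 + 65 = 280.
Hence |(5y^3 - 2y^2 - 7y - 5) − 255| ≤ 280|y − 4| < eps provided |y − 4| < eps/280.
Choosing delta = min(1, eps/280) ensures both conditions, hence |(5y^3 - 2y^2 - 7y - 5) − 255| < eps.

delta = min(1, eps/280)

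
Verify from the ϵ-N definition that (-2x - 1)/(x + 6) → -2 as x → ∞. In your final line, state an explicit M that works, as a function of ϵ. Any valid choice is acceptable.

Suppose ϵ > 0. We seek M > 0 such that x > M implies |(-2x - 1)/(x + 6) + 2| < ϵ.
(-2x - 1)/(x + 6) + 2 = ((-2x - 1) − (-2)(x + 6)) / ((x + 6)) = 11/((x + 6)).
For x > 0 we have x + 6 > x, so |(-2x - 1)/(x + 6) + 2| = 11/((x + 6)) < 11/(x) = 11/x.
Thus |(-2x - 1)/(x + 6) + 2| < ϵ whenever x > 11/ϵ.
Take M = 11/ϵ. If x > M then |(-2x - 1)/(x + 6) + 2| < 11/x < ϵ.

M = 11/ϵ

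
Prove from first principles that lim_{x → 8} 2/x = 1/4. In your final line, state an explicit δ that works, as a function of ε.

δ = min(4, 16ε)

Fix ε > 0. We seek δ > 0 such that 0 < |x − 8| < δ implies |2/x − (1/4)| < ε.
|2/x − (1/4)| = 2·|8 − x|/(8·|x|) = 2|x − 8|/(8|x|).
Require δ ≤ 4 so that |x| > 8 − 4 = 4, hence 8|x| > 32.
Then |2/x − (1/4)| < 2|x − 8|/32, which is < ε when |x − 8| < 16ε.
Take δ = min(4, 16ε). Then 0 < |x − 8| < δ gives both |x − 8| < 4 and |x − 8| < 16ε, so |2/x − (1/4)| < ε.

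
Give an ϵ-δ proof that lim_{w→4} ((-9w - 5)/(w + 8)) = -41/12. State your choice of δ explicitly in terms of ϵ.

δ = min(6, (72/67)ϵ)

Suppose ϵ > 0. We want δ > 0 with 0 < |w − 4| < δ ⇒ |(-9w - 5)/(w + 8) + 41/12| < ϵ.
Combining over a common denominator, (-9w - 5)/(w + 8) + 41/12 = [(-9w - 5)·12 − (-41)·(w + 8)] / [12·(w + 8)] = -67(w − 4) / (12(w + 8)).
So |(-9w - 5)/(w + 8) + 41/12| = 67|w − 4| / (12·|w + 8|).
Restrict δ ≤ 6. Then |w − 4| < 6 gives |w + 8| = |(w − 4) + 12| ≥ 12 − 6 = 6.
Hence |(-9w - 5)/(w + 8) + 41/12| < 67|w − 4|/(12·6) = (67/72)|w − 4|, which is < ϵ once |w − 4| < (72/67)ϵ.
Take δ = min(6, (72/67)ϵ). Then 0 < |w − 4| < δ forces both bounds, so |(-9w - 5)/(w + 8) + 41/12| < ϵ.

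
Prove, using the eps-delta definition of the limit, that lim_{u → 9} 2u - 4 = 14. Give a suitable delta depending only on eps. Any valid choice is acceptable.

Suppose eps > 0. We need delta > 0 so that 0 < |u − 9| < delta implies |(2u - 4) − 14| < eps.
Since (2u - 4) − 14 = 2(u − 9), we have |(2u - 4) − 14| = 2|u − 9|.
Thus it suffices that |u − 9| < eps/2.
Take delta = eps/2. If 0 < |u − 9| < delta then |(2u - 4) − 14| = 2|u − 9| < 2·(eps/2) = eps.

delta = eps/2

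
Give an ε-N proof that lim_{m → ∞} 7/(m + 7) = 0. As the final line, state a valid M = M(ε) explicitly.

Let ε > 0 be given. For m ≥ 1, |7/(m + 7) − 0| = 7/(m + 7) ≤ 7/m.
We need 7/m < ε, i.e. m > 7/ε.
Take M = 7/ε. If m > M then |7/(m + 7)| ≤ 7/m < ε.

M = 7/ε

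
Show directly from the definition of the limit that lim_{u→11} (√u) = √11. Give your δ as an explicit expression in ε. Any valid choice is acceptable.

δ = min(11, √11·ε)

Let ε > 0 be given. We want δ > 0 such that 0 < |u − 11| < δ implies |√u − √11| < ε.
Multiplying by the conjugate, |√u − √11| = |u − 11|/(√u + √11).
Restrict δ ≤ 11 so that |u − 11| < 11 forces u > 0, and then √u + √11 > √11.
Hence |√u − √11| < |u − 11|/√11, which is < ε once |u − 11| < √11·ε.
Take δ = min(11, √11·ε). If 0 < |u − 11| < δ then u > 0 and |√u − √11| < |u − 11|/√11 < ε.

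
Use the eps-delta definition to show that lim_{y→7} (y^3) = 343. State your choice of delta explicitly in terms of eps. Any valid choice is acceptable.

delta = min(1, eps/169)

Let eps > 0. We seek delta > 0 with 0 < |y − 7| < delta ⇒ |y^3 − 343| < eps.
Factor: y^3 − 343 = (y − 7)(y^2 + 7y + 49), so |y^3 − 343| = |y − 7|·|y^2 + 7y + 49|.
Restrict delta ≤ 1. Then |y − 7| < 1 gives |y| < 8, so by the triangle inequality |y^2 + 7y + 49| ≤ 8^2 + 7·8 + 49 = 169.
Hence |y^3 − 343| ≤ 169|y − 7|, which is < eps once |y − 7| < eps/169.
Take delta = min(1, eps/169). If 0 < |y − 7| < delta then both bounds hold and |y^3 − 343| ≤ 169|y − 7| < 169·(eps/169) = eps.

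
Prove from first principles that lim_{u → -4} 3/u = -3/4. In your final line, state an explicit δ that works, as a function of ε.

Let ε > 0 be given. We seek δ > 0 such that 0 < |u + 4| < δ implies |3/u + 3/4| < ε.
|3/u + 3/4| = 3·|-4 − u|/(4·|u|) = 3|u + 4|/(4|u|).
Require δ ≤ 2 so that |u| > 4 − 2 = 2, hence 4|u| > 8.
Then |3/u + 3/4| < 3|u + 4|/8, which is < ε when |u + 4| < (8/3)ε.
Take δ = min(2, (8/3)ε). Then 0 < |u + 4| < δ gives both |u + 4| < 2 and |u + 4| < (8/3)ε, so |3/u + 3/4| < ε.

δ = min(2, (8/3)ε)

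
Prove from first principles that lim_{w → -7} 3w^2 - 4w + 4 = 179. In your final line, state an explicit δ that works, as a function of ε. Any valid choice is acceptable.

Let ε > 0. We want δ > 0 such that 0 < |w + 7| < δ implies |(3w^2 - 4w + 4) − 179| < ε.
(3w^2 - 4w + 4) − 179 = 3w^2 - 4w - 175 = (w + 7)(3w - 25).
So |(3w^2 - 4w + 4) − 179| = |w + 7|·|3w - 25|.
Assume first that |w + 7| < 1, so |w| < 8. Then |3w - 25| ≤ 3·8 + 25 = 49.
Hence |(3w^2 - 4w + 4) − 179| ≤ 49|w + 7| < ε provided |w + 7| < ε/49.
Choosing δ = min(1, ε/49) ensures both conditions, hence |(3w^2 - 4w + 4) − 179| < ε.

δ = min(1, ε/49)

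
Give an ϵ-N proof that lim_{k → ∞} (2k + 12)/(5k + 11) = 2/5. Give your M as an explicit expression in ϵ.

Fix ϵ > 0. For k ≥ 1, |(2k + 12)/(5k + 11) − (2/5)| = |38|/(5(5k + 11)) = 38/(5(5k + 11)).
Since 5k + 11 ≥ 5k for k ≥ 1, this is ≤ 38/(5·5k) = (38/25)/k.
So |(2k + 12)/(5k + 11) − (2/5)| < ϵ whenever k > (38/25)/ϵ.
Take M = (38/25)/ϵ. If k > M then |(2k + 12)/(5k + 11) − (2/5)| ≤ (38/25)/k < ϵ.

M = (38/25)/ϵ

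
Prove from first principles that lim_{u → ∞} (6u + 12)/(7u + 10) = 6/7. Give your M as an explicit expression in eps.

Fix eps > 0. We seek M > 0 such that u > M implies |(6u + 12)/(7u + 10) − (6/7)| < eps.
(6u + 12)/(7u + 10) − (6/7) = (7(6u + 12) − 6(7u + 10)) / (7(7u + 10)) = 24/(7(7u + 10)).
For u > 0 we have 7u + 10 > 7u, so |(6u + 12)/(7u + 10) − (6/7)| = 24/(7(7u + 10)) < 24/(7·7u) = (24/49)/u.
Thus |(6u + 12)/(7u + 10) − (6/7)| < eps whenever u > (24/49)/eps.
Take M = (24/49)/eps. If u > M then |(6u + 12)/(7u + 10) − (6/7)| < (24/49)/u < eps.

M = (24/49)/eps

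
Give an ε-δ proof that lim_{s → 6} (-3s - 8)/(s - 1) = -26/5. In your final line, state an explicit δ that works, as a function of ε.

δ = min(5/2, (25/22)ε)

Let ε > 0. We want δ > 0 with 0 < |s − 6| < δ ⇒ |(-3s - 8)/(s - 1) + 26/5| < ε.
Combining over a common denominator, (-3s - 8)/(s - 1) + 26/5 = [(-3s - 8)·5 − (-26)·(s - 1)] / [5·(s - 1)] = 11(s − 6) / (5(s - 1)).
So |(-3s - 8)/(s - 1) + 26/5| = 11|s − 6| / (5·|s − 1|).
Require δ ≤ 5/2, so |s − 1| ≥ |5| − |s − 6| > 5 − 5/2 = 5/2.
Hence |(-3s - 8)/(s - 1) + 26/5| < 11|s − 6|/(5·(5/2)) = (22/25)|s − 6|, which is < ε once |s − 6| < (25/22)ε.
Take δ = min(5/2, (25/22)ε). Then 0 < |s − 6| < δ forces both bounds, so |(-3s - 8)/(s - 1) + 26/5| < ε.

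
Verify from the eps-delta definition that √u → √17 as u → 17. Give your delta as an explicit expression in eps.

Fix eps > 0. We want delta > 0 such that 0 < |u − 17| < delta implies |√u − √17| < eps.
Rationalise: √u − √17 = (u − 17)/(√u + √17), so |√u − √17| = |u − 17|/(√u + √17).
Restrict delta ≤ 17 so that |u − 17| < 17 forces u > 0, and then √u + √17 > √17.
Hence |√u − √17| < |u − 17|/√17, which is < eps once |u − 17| < √17·eps.
Take delta = min(17, √17·eps). If 0 < |u − 17| < delta then u > 0 and |√u − √17| < |u − 17|/√17 < eps.

delta = min(17, √17·eps)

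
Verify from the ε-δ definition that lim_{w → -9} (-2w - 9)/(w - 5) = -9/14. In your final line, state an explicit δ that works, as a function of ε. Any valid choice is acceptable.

δ = min(7, (98/19)ε)

Fix ε > 0. We want δ > 0 with 0 < |w + 9| < δ ⇒ |(-2w - 9)/(w - 5) + 9/14| < ε.
Combining over a common denominator, (-2w - 9)/(w - 5) + 9/14 = [(-2w - 9)·(-14) − 9·(w - 5)] / [(-14)·(w - 5)] = 19(w + 9) / ((-14)(w - 5)).
So |(-2w - 9)/(w - 5) + 9/14| = 19|w + 9| / (14·|w − 5|).
Restrict δ ≤ 7. Then |w + 9| < 7 gives |w − 5| = |(w + 9) + (-14)| ≥ 14 − 7 = 7.
Hence |(-2w - 9)/(w - 5) + 9/14| < 19|w + 9|/(14·7) = (19/98)|w + 9|, which is < ε once |w + 9| < (98/19)ε.
Take δ = min(7, (98/19)ε). Then 0 < |w + 9| < δ forces both bounds, so |(-2w - 9)/(w - 5) + 9/14| < ε.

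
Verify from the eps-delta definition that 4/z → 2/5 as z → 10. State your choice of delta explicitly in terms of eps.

delta = min(5, (25/2)eps)

Suppose eps > 0. We seek delta > 0 such that 0 < |z − 10| < delta implies |4/z − (2/5)| < eps.
|4/z − (2/5)| = 4·|10 − z|/(10·|z|) = 4|z − 10|/(10|z|).
Require delta ≤ 5 so that |z| > 10 − 5 = 5, hence 10|z| > 50.
Then |4/z − (2/5)| < 4|z − 10|/50, which is < eps when |z − 10| < (25/2)eps.
Take delta = min(5, (25/2)eps). Then 0 < |z − 10| < delta gives both |z − 10| < 5 and |z − 10| < (25/2)eps, so |4/z − (2/5)| < eps.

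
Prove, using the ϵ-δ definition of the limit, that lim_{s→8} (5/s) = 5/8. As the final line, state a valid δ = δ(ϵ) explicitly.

δ = min(4, (32/5)ϵ)

Fix ϵ > 0. We seek δ > 0 such that 0 < |s − 8| < δ implies |5/s − (5/8)| < ϵ.
|5/s − (5/8)| = 5·|8 − s|/(8·|s|) = 5|s − 8|/(8|s|).
Restrict δ ≤ 4. Then |s − 8| < 4 gives |s| > 4, so 8|s| > 32.
Then |5/s − (5/8)| < 5|s − 8|/32, which is < ϵ when |s − 8| < (32/5)ϵ.
Take δ = min(4, (32/5)ϵ). Then 0 < |s − 8| < δ gives both |s − 8| < 4 and |s − 8| < (32/5)ϵ, so |5/s − (5/8)| < ϵ.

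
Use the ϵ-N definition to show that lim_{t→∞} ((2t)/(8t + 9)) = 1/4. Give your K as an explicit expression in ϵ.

Let ϵ > 0 be given. We seek K > 0 such that t > K implies |(2t)/(8t + 9) − (1/4)| < ϵ.
(2t)/(8t + 9) − (1/4) = (8(2t) − 2(8t + 9)) / (8(8t + 9)) = -18/(8(8t + 9)).
For t > 0 we have 8t + 9 > 8t, so |(2t)/(8t + 9) − (1/4)| = 18/(8(8t + 9)) < 18/(8·8t) = (9/32)/t.
Thus |(2t)/(8t + 9) − (1/4)| < ϵ whenever t > (9/32)/ϵ.
Take K = (9/32)/ϵ. If t > K then |(2t)/(8t + 9) − (1/4)| < (9/32)/t < ϵ.

K = (9/32)/ϵ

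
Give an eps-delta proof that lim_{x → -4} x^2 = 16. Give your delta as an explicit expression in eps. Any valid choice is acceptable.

delta = min(1, eps/9)

Suppose eps > 0. We seek delta > 0 with 0 < |x + 4| < delta ⇒ |x^2 − 16| < eps.
Factor: x^2 − 16 = (x + 4)(x - 4), so |x^2 − 16| = |x + 4|·|x - 4|.
Restrict delta ≤ 1. Then |x + 4| < 1 gives |x| < 5, so by the triangle inequality |x - 4| ≤ 5 + 4 = 9.
Hence |x^2 − 16| ≤ 9|x + 4|, which is < eps once |x + 4| < eps/9.
Take delta = min(1, eps/9). If 0 < |x + 4| < delta then both bounds hold and |x^2 − 16| ≤ 9|x + 4| < 9·(eps/9) = eps.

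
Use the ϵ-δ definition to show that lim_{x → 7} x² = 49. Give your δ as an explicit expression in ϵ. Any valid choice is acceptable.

δ = min(1, ϵ/15)

Fix ϵ > 0. We seek δ > 0 with 0 < |x − 7| < δ ⇒ |x² − 49| < ϵ.
Factor: x² − 49 = (x − 7)(x + 7), so |x² − 49| = |x − 7|·|x + 7|.
Impose δ ≤ 1 so that |x| < 8; then |x + 7| ≤ 15.
Hence |x² − 49| ≤ 15|x − 7|, which is < ϵ once |x − 7| < ϵ/15.
Take δ = min(1, ϵ/15). If 0 < |x − 7| < δ then both bounds hold and |x² − 49| ≤ 15|x − 7| < 15·(ϵ/15) = ϵ.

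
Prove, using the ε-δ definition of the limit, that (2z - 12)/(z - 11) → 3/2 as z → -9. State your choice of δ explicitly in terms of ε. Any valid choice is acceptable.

δ = min(10, 20ε)

Fix ε > 0. We want δ > 0 with 0 < |z + 9| < δ ⇒ |(2z - 12)/(z - 11) − (3/2)| < ε.
Combining over a common denominator, (2z - 12)/(z - 11) − (3/2) = [(2z - 12)·(-20) − (-30)·(z - 11)] / [(-20)·(z - 11)] = -10(z + 9) / ((-20)(z - 11)).
So |(2z - 12)/(z - 11) − (3/2)| = 10|z + 9| / (20·|z − 11|).
Restrict δ ≤ 10. Then |z + 9| < 10 gives |z − 11| = |(z + 9) + (-20)| ≥ 20 − 10 = 10.
Hence |(2z - 12)/(z - 11) − (3/2)| < 10|z + 9|/(20·10) = (1/20)|z + 9|, which is < ε once |z + 9| < 20ε.
Take δ = min(10, 20ε). Then 0 < |z + 9| < δ forces both bounds, so |(2z - 12)/(z - 11) − (3/2)| < ε.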